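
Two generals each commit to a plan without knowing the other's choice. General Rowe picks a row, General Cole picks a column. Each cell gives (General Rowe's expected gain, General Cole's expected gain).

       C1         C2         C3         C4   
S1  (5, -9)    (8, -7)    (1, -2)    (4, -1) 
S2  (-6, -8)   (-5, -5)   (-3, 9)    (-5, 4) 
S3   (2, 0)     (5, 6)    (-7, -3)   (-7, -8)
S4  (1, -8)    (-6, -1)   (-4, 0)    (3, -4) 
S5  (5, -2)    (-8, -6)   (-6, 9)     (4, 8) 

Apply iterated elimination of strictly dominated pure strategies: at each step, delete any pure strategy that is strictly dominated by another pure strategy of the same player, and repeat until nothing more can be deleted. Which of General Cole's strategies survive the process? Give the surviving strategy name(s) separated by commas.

C3, C4

General Rowe's strategy S2 is strictly dominated by S1 (C1: 5>-6, C2: 8>-5, C3: 1>-3, C4: 4>-5) and is removed.
General Rowe's strategy S3 is strictly dominated by S1 (C1: 5>2, C2: 8>5, C3: 1>-7, C4: 4>-7) and is removed.
Row S4 is eliminated: S1 beats it against every remaining column (C1: 5>1, C2: 8>-6, C3: 1>-4, C4: 4>3).
Column C1 is eliminated: C3 beats it against every remaining row (S1: -2>-9, S5: 9>-2).
Column C2 is eliminated: C3 beats it against every remaining row (S1: -2>-7, S5: 9>-6).
Among the remaining strategies, none is strictly dominated by another pure strategy of the same player, so the elimination stops.
Surviving strategies — General Rowe: {S1, S5}; General Cole: {C3, C4}.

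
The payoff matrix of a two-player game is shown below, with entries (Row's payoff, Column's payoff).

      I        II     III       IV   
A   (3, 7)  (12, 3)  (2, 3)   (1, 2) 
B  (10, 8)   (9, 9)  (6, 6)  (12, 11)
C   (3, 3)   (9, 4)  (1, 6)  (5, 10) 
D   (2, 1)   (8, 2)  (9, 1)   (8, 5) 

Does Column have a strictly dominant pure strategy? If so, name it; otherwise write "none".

I fails to dominate II at B (8<9).
II fails to dominate I at A (3<7).
III fails to dominate I at A (3<7).
IV fails to dominate I at A (2<7).
No single strategy dominates all the others.

none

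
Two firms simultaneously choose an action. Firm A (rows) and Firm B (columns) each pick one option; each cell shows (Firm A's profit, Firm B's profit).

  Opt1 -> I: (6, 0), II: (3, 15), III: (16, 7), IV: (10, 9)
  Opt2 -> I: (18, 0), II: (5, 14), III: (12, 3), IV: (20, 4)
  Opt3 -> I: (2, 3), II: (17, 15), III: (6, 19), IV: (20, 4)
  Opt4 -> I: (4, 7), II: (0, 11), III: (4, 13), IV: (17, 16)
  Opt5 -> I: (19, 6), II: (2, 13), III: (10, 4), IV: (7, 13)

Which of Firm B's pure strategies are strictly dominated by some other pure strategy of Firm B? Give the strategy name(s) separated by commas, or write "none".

I

II strictly dominates I — Opt1: 15>0, Opt2: 14>0, Opt3: 15>3, Opt4: 11>7, Opt5: 13>6.
Nothing dominates II: I at Opt1 (15>0); III at Opt1 (15>7); IV at Opt1 (15>9).
III is not dominated — it holds its own against I at Opt1 (7>0); II at Opt3 (19>15); IV at Opt3 (19>4).
IV is not dominated — it holds its own against I at Opt1 (9>0); II at Opt4 (16>11); III at Opt1 (9>7).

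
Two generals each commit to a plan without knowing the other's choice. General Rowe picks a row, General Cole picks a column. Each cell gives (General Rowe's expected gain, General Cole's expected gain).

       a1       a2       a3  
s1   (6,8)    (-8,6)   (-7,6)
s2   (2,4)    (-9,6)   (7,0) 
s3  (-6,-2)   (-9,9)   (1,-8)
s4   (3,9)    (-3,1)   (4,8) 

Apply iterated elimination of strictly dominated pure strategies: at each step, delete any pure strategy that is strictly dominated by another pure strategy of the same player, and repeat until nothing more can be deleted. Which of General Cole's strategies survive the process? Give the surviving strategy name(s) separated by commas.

a1

For General Rowe, s4 strictly dominates s3 on the remaining columns (a1: 3>-6, a2: -3>-9, a3: 4>1); eliminate s3.
Column a3 is eliminated: a1 beats it against every remaining row (s1: 8>6, s2: 4>0, s4: 9>8).
General Rowe's strategy s2 is strictly dominated by s1 (a1: 6>2, a2: -8>-9) and is removed.
General Cole's strategy a2 is strictly dominated by a1 (s1: 8>6, s4: 9>1) and is removed.
For General Rowe, s1 strictly dominates s4 on the remaining columns (a1: 6>3); eliminate s4.
Among the remaining strategies, none is strictly dominated by another pure strategy of the same player, so the elimination stops.
Surviving strategies — General Rowe: {s1}; General Cole: {a1}.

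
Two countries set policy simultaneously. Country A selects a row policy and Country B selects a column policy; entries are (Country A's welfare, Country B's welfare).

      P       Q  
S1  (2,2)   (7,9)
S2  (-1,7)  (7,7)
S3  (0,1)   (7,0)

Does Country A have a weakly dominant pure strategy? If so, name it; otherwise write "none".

S1 vs S2: P: 2>-1, Q: 7=7.
S1 vs S3: P: 2>0, Q: 7=7.
S1 is at least as good as every other strategy against every opponent action, so it is weakly dominant.

S1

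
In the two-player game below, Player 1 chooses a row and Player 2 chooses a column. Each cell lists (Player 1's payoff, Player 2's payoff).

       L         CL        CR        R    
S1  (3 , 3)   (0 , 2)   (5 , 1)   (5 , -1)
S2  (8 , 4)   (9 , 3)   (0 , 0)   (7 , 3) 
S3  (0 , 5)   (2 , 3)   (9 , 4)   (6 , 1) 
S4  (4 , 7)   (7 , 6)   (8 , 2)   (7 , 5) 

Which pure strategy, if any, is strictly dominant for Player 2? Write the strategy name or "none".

L

L vs CL: S1: 3>2, S2: 4>3, S3: 5>3, S4: 7>6.
L vs CR: S1: 3>1, S2: 4>0, S3: 5>4, S4: 7>2.
L vs R: S1: 3>-1, S2: 4>3, S3: 5>1, S4: 7>5.
L strictly beats every other strategy against every opponent action, so it is strictly dominant.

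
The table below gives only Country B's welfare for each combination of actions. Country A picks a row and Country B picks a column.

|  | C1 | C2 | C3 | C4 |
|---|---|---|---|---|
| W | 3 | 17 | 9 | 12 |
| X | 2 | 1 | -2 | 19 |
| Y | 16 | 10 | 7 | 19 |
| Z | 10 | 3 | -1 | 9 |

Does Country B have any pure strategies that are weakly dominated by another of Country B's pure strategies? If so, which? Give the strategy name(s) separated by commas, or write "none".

C1 is not dominated — it holds its own against C2 at X (2>1); C3 at X (2>-2); C4 at Z (10>9).
C2: no other strategy beats it everywhere (C1 at W (17>3); C3 at W (17>9); C4 at W (17>12)).
C3: dominated, since C2 does at least as well everywhere (W: 17>9, X: 1>-2, Y: 10>7, Z: 3>-1).
C4: no other strategy beats it everywhere (C1 at W (12>3); C2 at X (19>1); C3 at W (12>9)).

C3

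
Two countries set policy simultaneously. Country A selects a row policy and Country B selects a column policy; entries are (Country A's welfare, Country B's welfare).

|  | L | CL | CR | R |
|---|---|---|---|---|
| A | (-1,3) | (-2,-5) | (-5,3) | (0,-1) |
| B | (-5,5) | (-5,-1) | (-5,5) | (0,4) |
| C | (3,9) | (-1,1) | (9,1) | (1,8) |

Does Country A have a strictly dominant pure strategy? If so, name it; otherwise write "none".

C

C vs A: L: 3>-1, CL: -1>-2, CR: 9>-5, R: 1>0.
C vs B: L: 3>-5, CL: -1>-5, CR: 9>-5, R: 1>0.
C strictly beats every other strategy against every opponent action, so it is strictly dominant.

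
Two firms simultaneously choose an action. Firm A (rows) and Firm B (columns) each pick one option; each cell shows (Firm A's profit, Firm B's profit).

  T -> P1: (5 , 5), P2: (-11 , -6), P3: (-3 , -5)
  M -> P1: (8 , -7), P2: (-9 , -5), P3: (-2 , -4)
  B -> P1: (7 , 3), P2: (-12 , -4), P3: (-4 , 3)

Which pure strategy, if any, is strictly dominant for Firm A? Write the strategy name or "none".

M

M vs T: P1: 8>5, P2: -9>-11, P3: -2>-3.
M vs B: P1: 8>7, P2: -9>-12, P3: -2>-4.
M strictly beats every other strategy against every opponent action, so it is strictly dominant.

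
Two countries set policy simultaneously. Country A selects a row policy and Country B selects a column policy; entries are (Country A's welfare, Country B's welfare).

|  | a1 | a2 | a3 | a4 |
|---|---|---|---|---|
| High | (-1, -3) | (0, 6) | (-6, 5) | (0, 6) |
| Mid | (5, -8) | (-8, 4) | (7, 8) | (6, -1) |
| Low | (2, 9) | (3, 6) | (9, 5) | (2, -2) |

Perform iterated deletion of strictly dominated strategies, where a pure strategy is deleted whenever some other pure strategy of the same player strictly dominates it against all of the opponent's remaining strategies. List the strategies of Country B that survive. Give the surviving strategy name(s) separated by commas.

Country A's strategy High is strictly dominated by Low (a1: 2>-1, a2: 3>0, a3: 9>-6, a4: 2>0) and is removed.
For Country B, a2 strictly dominates a4 on the remaining rows (Mid: 4>-1, Low: 6>-2); eliminate a4.
Among the remaining strategies, none is strictly dominated by another pure strategy of the same player, so the elimination stops.
Surviving strategies — Country A: {Mid, Low}; Country B: {a1, a2, a3}.

a1, a2, a3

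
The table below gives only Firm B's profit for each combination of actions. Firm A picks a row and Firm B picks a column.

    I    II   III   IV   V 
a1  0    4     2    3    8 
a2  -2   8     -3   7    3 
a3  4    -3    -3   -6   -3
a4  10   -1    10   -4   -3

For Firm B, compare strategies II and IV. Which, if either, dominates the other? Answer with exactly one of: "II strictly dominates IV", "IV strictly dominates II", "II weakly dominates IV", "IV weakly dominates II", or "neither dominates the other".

II's payoffs vs IV's, by Firm A's action — a1: 4>3, a2: 8>7, a3: -3>-6, a4: -1>-4.
II gives a strictly higher payoff against every action of Firm A, so II strictly dominates IV.

II strictly dominates IV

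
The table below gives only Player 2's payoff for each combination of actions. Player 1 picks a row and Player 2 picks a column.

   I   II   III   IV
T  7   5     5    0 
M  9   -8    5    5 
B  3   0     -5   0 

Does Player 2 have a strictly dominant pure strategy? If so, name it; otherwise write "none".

I

I vs II: T: 7>5, M: 9>-8, B: 3>0.
I vs III: T: 7>5, M: 9>5, B: 3>-5.
I vs IV: T: 7>0, M: 9>5, B: 3>0.
I strictly beats every other strategy against every opponent action, so it is strictly dominant.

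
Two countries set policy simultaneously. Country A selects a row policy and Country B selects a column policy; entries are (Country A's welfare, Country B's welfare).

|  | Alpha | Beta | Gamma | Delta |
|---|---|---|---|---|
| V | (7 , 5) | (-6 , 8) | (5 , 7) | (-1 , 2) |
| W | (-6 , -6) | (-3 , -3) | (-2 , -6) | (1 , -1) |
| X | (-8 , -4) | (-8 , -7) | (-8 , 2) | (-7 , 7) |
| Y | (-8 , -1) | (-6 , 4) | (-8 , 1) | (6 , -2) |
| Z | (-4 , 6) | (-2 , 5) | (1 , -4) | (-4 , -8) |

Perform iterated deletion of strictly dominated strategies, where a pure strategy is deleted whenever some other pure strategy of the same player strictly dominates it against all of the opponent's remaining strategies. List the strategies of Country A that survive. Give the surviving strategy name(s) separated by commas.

Row X is eliminated: V beats it against every remaining column (Alpha: 7>-8, Beta: -6>-8, Gamma: 5>-8, Delta: -1>-7).
For Country B, Beta strictly dominates Gamma on the remaining rows (V: 8>7, W: -3>-6, Y: 4>1, Z: 5>-4); eliminate Gamma.
Among the remaining strategies, none is strictly dominated by another pure strategy of the same player, so the elimination stops.
Surviving strategies — Country A: {V, W, Y, Z}; Country B: {Alpha, Beta, Delta}.

V, W, Y, Z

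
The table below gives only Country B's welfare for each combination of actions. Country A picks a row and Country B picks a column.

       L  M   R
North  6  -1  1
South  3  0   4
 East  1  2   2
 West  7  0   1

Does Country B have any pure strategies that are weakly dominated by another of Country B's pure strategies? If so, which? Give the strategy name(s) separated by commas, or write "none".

M

Nothing dominates L: M at North (6>-1); R at North (6>1).
M is weakly dominated by R (North: 1>-1, South: 4>0, East: 2=2, West: 1>0).
R is not dominated — it holds its own against L at South (4>3); M at North (1>-1).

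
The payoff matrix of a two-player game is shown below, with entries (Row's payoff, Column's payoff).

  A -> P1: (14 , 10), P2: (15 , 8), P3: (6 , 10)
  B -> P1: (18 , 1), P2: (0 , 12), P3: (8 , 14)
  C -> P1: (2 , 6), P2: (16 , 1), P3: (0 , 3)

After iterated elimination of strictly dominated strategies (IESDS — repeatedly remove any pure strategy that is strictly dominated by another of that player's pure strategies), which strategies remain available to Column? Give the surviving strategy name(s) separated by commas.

Column P2 is eliminated: P3 beats it against every remaining row (A: 10>8, B: 14>12, C: 3>1).
Row's strategy A is strictly dominated by B (P1: 18>14, P3: 8>6) and is removed.
Row C is eliminated: B beats it against every remaining column (P1: 18>2, P3: 8>0).
Column's strategy P1 is strictly dominated by P3 (B: 14>1) and is removed.
Among the remaining strategies, none is strictly dominated by another pure strategy of the same player, so the elimination stops.
Surviving strategies — Row: {B}; Column: {P3}.

P3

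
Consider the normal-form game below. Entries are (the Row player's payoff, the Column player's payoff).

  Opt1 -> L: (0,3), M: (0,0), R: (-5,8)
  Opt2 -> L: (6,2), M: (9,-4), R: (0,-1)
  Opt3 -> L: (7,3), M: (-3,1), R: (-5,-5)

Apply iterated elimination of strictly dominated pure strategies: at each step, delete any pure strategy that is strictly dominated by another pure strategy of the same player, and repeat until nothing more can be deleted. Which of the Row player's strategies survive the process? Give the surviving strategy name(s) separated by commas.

Opt3

For the Row player, Opt2 strictly dominates Opt1 on the remaining columns (L: 6>0, M: 9>0, R: 0>-5); eliminate Opt1.
For the Column player, L strictly dominates M on the remaining rows (Opt2: 2>-4, Opt3: 3>1); eliminate M.
Column R is eliminated: L beats it against every remaining row (Opt2: 2>-1, Opt3: 3>-5).
For the Row player, Opt3 strictly dominates Opt2 on the remaining columns (L: 7>6); eliminate Opt2.
Among the remaining strategies, none is strictly dominated by another pure strategy of the same player, so the elimination stops.
Surviving strategies — the Row player: {Opt3}; the Column player: {L}.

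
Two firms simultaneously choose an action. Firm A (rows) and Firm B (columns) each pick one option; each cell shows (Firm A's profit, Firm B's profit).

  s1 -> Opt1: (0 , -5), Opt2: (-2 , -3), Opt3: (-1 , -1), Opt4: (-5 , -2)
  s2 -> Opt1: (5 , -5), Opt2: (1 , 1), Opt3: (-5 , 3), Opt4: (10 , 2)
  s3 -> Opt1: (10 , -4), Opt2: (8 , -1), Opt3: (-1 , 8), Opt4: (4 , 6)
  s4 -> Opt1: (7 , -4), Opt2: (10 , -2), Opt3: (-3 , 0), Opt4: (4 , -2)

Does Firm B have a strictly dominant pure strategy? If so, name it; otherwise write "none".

Opt3 vs Opt1: s1: -1>-5, s2: 3>-5, s3: 8>-4, s4: 0>-4.
Opt3 vs Opt2: s1: -1>-3, s2: 3>1, s3: 8>-1, s4: 0>-2.
Opt3 vs Opt4: s1: -1>-2, s2: 3>2, s3: 8>6, s4: 0>-2.
Opt3 strictly beats every other strategy against every opponent action, so it is strictly dominant.

Opt3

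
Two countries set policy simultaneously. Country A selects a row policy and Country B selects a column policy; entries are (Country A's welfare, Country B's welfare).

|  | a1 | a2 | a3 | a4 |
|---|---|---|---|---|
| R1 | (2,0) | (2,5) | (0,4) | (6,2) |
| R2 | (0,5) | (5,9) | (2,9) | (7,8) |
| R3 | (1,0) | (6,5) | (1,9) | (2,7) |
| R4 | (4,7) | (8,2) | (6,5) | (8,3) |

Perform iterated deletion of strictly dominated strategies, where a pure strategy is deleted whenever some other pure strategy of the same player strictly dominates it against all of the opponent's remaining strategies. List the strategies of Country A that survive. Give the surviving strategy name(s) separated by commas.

Country A's strategy R1 is strictly dominated by R4 (a1: 4>2, a2: 8>2, a3: 6>0, a4: 8>6) and is removed.
Row R2 is eliminated: R4 beats it against every remaining column (a1: 4>0, a2: 8>5, a3: 6>2, a4: 8>7).
Row R3 is eliminated: R4 beats it against every remaining column (a1: 4>1, a2: 8>6, a3: 6>1, a4: 8>2).
For Country B, a1 strictly dominates a2 on the remaining rows (R4: 7>2); eliminate a2.
Country B's strategy a3 is strictly dominated by a1 (R4: 7>5) and is removed.
Column a4 is eliminated: a1 beats it against every remaining row (R4: 7>3).
Among the remaining strategies, none is strictly dominated by another pure strategy of the same player, so the elimination stops.
Surviving strategies — Country A: {R4}; Country B: {a1}.

R4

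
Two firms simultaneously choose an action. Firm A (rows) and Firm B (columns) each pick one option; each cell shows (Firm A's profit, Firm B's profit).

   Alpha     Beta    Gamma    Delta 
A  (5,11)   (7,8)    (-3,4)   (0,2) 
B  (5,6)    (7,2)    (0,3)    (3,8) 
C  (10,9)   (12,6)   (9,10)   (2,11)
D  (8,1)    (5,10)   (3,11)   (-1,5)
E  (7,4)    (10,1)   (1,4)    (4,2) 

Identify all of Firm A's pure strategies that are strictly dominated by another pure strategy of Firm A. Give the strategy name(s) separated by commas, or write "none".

A, B, D

A is strictly dominated by C (Alpha: 10>5, Beta: 12>7, Gamma: 9>-3, Delta: 2>0).
E strictly dominates B — Alpha: 7>5, Beta: 10>7, Gamma: 1>0, Delta: 4>3.
C is not dominated — it holds its own against A at Alpha (10>5); B at Alpha (10>5); D at Alpha (10>8); E at Alpha (10>7).
D is strictly dominated by C (Alpha: 10>8, Beta: 12>5, Gamma: 9>3, Delta: 2>-1).
E is not dominated — it holds its own against A at Alpha (7>5); B at Alpha (7>5); C at Delta (4>2); D at Beta (10>5).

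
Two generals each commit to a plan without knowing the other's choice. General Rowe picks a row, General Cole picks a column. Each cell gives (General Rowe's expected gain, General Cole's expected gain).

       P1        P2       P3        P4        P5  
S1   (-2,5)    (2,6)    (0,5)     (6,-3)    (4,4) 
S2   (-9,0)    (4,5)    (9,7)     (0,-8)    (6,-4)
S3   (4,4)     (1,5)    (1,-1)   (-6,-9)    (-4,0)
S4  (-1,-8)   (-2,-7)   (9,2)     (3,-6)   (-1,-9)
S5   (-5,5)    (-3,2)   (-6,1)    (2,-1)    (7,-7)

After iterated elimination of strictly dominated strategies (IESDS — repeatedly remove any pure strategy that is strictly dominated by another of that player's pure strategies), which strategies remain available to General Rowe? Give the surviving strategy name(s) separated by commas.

S2, S4

Column P4 is eliminated: P3 beats it against every remaining row (S1: 5>-3, S2: 7>-8, S3: -1>-9, S4: 2>-6, S5: 1>-1).
For General Cole, P1 strictly dominates P5 on the remaining rows (S1: 5>4, S2: 0>-4, S3: 4>0, S4: -8>-9, S5: 5>-7); eliminate P5.
For General Rowe, S1 strictly dominates S5 on the remaining columns (P1: -2>-5, P2: 2>-3, P3: 0>-6); eliminate S5.
General Cole's strategy P1 is strictly dominated by P2 (S1: 6>5, S2: 5>0, S3: 5>4, S4: -7>-8) and is removed.
For General Rowe, S2 strictly dominates S1 on the remaining columns (P2: 4>2, P3: 9>0); eliminate S1.
Row S3 is eliminated: S2 beats it against every remaining column (P2: 4>1, P3: 9>1).
For General Cole, P3 strictly dominates P2 on the remaining rows (S2: 7>5, S4: 2>-7); eliminate P2.
Among the remaining strategies, none is strictly dominated by another pure strategy of the same player, so the elimination stops.
Surviving strategies — General Rowe: {S2, S4}; General Cole: {P3}.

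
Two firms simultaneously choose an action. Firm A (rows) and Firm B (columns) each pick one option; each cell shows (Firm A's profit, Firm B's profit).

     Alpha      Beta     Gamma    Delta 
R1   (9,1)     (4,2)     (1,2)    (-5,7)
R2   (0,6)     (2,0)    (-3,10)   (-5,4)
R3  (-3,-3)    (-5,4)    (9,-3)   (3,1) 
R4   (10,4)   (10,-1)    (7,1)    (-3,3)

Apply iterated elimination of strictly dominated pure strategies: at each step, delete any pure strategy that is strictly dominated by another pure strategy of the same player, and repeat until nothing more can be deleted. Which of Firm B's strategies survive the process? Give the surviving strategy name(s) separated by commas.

Alpha, Beta, Delta

Row R1 is eliminated: R4 beats it against every remaining column (Alpha: 10>9, Beta: 10>4, Gamma: 7>1, Delta: -3>-5).
Firm A's strategy R2 is strictly dominated by R4 (Alpha: 10>0, Beta: 10>2, Gamma: 7>-3, Delta: -3>-5) and is removed.
Firm B's strategy Gamma is strictly dominated by Delta (R3: 1>-3, R4: 3>1) and is removed.
Among the remaining strategies, none is strictly dominated by another pure strategy of the same player, so the elimination stops.
Surviving strategies — Firm A: {R3, R4}; Firm B: {Alpha, Beta, Delta}.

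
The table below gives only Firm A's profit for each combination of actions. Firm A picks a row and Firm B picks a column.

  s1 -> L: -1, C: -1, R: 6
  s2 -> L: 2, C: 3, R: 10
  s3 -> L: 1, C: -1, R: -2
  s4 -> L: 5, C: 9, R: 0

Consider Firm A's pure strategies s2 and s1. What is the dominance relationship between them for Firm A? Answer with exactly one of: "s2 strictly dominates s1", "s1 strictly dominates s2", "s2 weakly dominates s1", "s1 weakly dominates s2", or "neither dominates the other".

Compare s2 to s1 across each choice by Firm B: L: 2>-1, C: 3>-1, R: 10>6.
s2 gives a strictly higher payoff against each choice by Firm B, so s2 strictly dominates s1.

s2 strictly dominates s1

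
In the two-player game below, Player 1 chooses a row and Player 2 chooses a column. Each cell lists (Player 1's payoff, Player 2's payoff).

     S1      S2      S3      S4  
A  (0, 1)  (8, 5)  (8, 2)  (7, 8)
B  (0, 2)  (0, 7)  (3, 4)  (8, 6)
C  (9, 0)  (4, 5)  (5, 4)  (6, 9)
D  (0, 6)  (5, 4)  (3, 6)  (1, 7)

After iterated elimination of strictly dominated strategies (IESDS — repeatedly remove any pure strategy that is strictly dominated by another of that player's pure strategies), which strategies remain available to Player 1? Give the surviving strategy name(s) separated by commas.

For Player 2, S4 strictly dominates S1 on the remaining rows (A: 8>1, B: 6>2, C: 9>0, D: 7>6); eliminate S1.
Row C is eliminated: A beats it against every remaining column (S2: 8>4, S3: 8>5, S4: 7>6).
For Player 1, A strictly dominates D on the remaining columns (S2: 8>5, S3: 8>3, S4: 7>1); eliminate D.
Player 2's strategy S3 is strictly dominated by S2 (A: 5>2, B: 7>4) and is removed.
Among the remaining strategies, none is strictly dominated by another pure strategy of the same player, so the elimination stops.
Surviving strategies — Player 1: {A, B}; Player 2: {S2, S4}.

A, B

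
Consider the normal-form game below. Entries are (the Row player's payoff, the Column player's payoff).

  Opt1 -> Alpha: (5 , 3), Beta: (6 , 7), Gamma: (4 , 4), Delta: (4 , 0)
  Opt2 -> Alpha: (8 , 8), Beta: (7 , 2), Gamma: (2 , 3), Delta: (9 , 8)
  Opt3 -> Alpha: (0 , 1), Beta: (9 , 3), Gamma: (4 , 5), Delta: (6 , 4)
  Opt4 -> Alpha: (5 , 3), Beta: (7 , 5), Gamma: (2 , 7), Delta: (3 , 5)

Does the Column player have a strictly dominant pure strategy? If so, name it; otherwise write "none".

none

Alpha fails to dominate Beta at Opt1 (3<7).
Beta fails to dominate Alpha at Opt2 (2<8).
Gamma fails to dominate Alpha at Opt2 (3<8).
Delta fails to dominate Alpha at Opt1 (0<3).
No single strategy dominates all the others.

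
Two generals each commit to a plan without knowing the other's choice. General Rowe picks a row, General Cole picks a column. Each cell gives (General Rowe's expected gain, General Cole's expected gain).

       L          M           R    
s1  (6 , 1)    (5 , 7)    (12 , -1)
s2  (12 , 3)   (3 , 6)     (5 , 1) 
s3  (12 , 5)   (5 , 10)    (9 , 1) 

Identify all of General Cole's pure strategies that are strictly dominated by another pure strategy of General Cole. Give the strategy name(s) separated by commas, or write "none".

L: dominated, since M does at least as well everywhere (s1: 7>1, s2: 6>3, s3: 10>5).
Nothing dominates M: L at s1 (7>1); R at s1 (7>-1).
R is strictly dominated by L (s1: 1>-1, s2: 3>1, s3: 5>1).

L, R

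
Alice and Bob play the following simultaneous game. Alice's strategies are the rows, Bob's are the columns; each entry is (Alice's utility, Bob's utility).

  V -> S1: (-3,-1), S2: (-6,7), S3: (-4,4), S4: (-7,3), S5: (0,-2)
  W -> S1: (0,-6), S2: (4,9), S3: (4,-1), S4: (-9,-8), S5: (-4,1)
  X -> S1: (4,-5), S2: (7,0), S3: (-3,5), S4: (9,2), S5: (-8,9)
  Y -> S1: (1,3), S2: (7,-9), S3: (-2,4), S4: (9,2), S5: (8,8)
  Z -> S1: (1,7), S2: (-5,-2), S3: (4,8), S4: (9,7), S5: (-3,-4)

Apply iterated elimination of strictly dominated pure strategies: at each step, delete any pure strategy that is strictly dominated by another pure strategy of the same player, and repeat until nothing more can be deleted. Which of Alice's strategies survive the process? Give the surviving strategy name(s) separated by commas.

W, X, Y, Z

Row V is eliminated: Y beats it against every remaining column (S1: 1>-3, S2: 7>-6, S3: -2>-4, S4: 9>-7, S5: 8>0).
Bob's strategy S1 is strictly dominated by S3 (W: -1>-6, X: 5>-5, Y: 4>3, Z: 8>7) and is removed.
Bob's strategy S4 is strictly dominated by S3 (W: -1>-8, X: 5>2, Y: 4>2, Z: 8>7) and is removed.
Among the remaining strategies, none is strictly dominated by another pure strategy of the same player, so the elimination stops.
Surviving strategies — Alice: {W, X, Y, Z}; Bob: {S2, S3, S5}.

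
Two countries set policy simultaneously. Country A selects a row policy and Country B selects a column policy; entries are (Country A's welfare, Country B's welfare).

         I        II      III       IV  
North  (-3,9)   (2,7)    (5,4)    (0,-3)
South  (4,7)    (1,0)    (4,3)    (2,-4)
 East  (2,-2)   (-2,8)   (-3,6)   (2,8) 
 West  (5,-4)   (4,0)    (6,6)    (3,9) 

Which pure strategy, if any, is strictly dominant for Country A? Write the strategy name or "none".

West vs North: I: 5>-3, II: 4>2, III: 6>5, IV: 3>0.
West vs South: I: 5>4, II: 4>1, III: 6>4, IV: 3>2.
West vs East: I: 5>2, II: 4>-2, III: 6>-3, IV: 3>2.
West strictly beats every other strategy against every opponent action, so it is strictly dominant.

West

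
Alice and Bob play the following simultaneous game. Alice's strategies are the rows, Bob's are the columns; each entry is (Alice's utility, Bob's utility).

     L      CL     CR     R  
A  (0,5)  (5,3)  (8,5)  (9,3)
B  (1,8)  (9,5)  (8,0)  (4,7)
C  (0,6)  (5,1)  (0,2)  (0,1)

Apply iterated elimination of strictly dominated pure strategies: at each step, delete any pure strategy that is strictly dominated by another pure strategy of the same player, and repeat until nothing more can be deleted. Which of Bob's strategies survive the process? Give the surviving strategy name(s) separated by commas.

L, CR

Alice's strategy C is strictly dominated by B (L: 1>0, CL: 9>5, CR: 8>0, R: 4>0) and is removed.
Bob's strategy CL is strictly dominated by L (A: 5>3, B: 8>5) and is removed.
Bob's strategy R is strictly dominated by L (A: 5>3, B: 8>7) and is removed.
Among the remaining strategies, none is strictly dominated by another pure strategy of the same player, so the elimination stops.
Surviving strategies — Alice: {A, B}; Bob: {L, CR}.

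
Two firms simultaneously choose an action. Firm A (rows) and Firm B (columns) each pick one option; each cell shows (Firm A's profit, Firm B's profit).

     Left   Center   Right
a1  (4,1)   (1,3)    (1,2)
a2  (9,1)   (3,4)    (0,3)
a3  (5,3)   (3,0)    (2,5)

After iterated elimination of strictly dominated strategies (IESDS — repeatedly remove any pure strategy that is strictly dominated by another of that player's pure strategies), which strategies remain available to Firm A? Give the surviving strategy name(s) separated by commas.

a2, a3

For Firm A, a3 strictly dominates a1 on the remaining columns (Left: 5>4, Center: 3>1, Right: 2>1); eliminate a1.
Firm B's strategy Left is strictly dominated by Right (a2: 3>1, a3: 5>3) and is removed.
Among the remaining strategies, none is strictly dominated by another pure strategy of the same player, so the elimination stops.
Surviving strategies — Firm A: {a2, a3}; Firm B: {Center, Right}.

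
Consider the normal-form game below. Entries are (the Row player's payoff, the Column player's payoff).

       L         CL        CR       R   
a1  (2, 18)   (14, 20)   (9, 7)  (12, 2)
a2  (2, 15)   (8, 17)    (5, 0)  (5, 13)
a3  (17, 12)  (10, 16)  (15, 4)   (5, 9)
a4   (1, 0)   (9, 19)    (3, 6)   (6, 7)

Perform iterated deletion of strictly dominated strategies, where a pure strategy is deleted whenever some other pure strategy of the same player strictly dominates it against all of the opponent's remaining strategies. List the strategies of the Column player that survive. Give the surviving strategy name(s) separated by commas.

CL

Row a4 is eliminated: a1 beats it against every remaining column (L: 2>1, CL: 14>9, CR: 9>3, R: 12>6).
For the Column player, CL strictly dominates L on the remaining rows (a1: 20>18, a2: 17>15, a3: 16>12); eliminate L.
For the Row player, a1 strictly dominates a2 on the remaining columns (CL: 14>8, CR: 9>5, R: 12>5); eliminate a2.
For the Column player, CL strictly dominates CR on the remaining rows (a1: 20>7, a3: 16>4); eliminate CR.
The Row player's strategy a3 is strictly dominated by a1 (CL: 14>10, R: 12>5) and is removed.
The Column player's strategy R is strictly dominated by CL (a1: 20>2) and is removed.
Among the remaining strategies, none is strictly dominated by another pure strategy of the same player, so the elimination stops.
Surviving strategies — the Row player: {a1}; the Column player: {CL}.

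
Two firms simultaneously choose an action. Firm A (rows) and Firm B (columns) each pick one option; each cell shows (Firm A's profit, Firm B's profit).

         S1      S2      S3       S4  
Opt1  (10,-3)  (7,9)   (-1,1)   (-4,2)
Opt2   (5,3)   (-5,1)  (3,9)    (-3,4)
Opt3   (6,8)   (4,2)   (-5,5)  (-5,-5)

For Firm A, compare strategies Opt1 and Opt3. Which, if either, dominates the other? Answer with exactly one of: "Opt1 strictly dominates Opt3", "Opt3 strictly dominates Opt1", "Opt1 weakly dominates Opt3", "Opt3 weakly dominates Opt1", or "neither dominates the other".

Opt1 strictly dominates Opt3

Opt1's payoffs vs Opt3's, by Firm B's action — S1: 10>6, S2: 7>4, S3: -1>-5, S4: -4>-5.
Opt1 gives a strictly higher payoff against every action of Firm B, so Opt1 strictly dominates Opt3.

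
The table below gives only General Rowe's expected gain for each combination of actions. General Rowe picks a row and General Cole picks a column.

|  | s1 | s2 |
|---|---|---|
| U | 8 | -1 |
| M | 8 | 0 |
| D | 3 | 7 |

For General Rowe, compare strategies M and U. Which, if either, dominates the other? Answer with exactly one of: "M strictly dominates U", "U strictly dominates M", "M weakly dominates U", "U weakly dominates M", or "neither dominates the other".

M's payoffs vs U's, by General Cole's action — s1: 8=8, s2: 0>-1.
M is at least as good everywhere and strictly better somewhere (tied only at s1), so M weakly but not strictly dominates U.

M weakly dominates U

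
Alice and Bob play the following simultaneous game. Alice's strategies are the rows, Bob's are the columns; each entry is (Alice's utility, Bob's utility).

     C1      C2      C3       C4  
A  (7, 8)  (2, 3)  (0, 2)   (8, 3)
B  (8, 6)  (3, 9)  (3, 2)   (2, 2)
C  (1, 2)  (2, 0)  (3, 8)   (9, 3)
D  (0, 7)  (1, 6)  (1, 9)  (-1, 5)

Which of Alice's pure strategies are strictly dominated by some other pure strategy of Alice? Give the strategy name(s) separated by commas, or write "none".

A: no other strategy beats it everywhere (B at C4 (8>2); C at C1 (7>1); D at C1 (7>0)).
B: no other strategy beats it everywhere (A at C1 (8>7); C at C1 (8>1); D at C1 (8>0)).
C: no other strategy beats it everywhere (A at C2 (2=2); B at C3 (3=3); D at C1 (1>0)).
B strictly dominates D — C1: 8>0, C2: 3>1, C3: 3>1, C4: 2>-1.

D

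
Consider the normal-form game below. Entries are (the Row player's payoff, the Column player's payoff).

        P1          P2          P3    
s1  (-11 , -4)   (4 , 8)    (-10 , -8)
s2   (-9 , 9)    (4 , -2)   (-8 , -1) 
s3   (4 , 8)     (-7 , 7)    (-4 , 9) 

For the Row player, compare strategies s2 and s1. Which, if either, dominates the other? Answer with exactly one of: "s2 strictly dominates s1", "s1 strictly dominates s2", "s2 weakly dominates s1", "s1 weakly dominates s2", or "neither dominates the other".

s2 weakly dominates s1

s2's payoffs vs s1's, by the Column player's action — P1: -9>-11, P2: 4=4, P3: -8>-10.
s2 is at least as good everywhere and strictly better somewhere (tied only at P2), so s2 weakly but not strictly dominates s1.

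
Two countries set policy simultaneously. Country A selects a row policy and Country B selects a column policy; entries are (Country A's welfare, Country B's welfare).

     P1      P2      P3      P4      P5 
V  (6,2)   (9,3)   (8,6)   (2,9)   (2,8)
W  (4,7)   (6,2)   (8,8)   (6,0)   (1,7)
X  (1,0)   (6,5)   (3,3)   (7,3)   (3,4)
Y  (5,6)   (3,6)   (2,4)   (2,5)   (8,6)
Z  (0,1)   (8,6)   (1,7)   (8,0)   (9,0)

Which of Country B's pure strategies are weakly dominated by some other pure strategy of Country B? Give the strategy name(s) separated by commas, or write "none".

none

P1: no other strategy beats it everywhere (P2 at W (7>2); P3 at Y (6>4); P4 at W (7>0); P5 at Z (1>0)).
P2 is not dominated — it holds its own against P1 at V (3>2); P3 at X (5>3); P4 at W (2>0); P5 at X (5>4).
P3: no other strategy beats it everywhere (P1 at V (6>2); P2 at V (6>3); P4 at W (8>0); P5 at W (8>7)).
Nothing dominates P4: P1 at V (9>2); P2 at V (9>3); P3 at V (9>6); P5 at V (9>8).
Nothing dominates P5: P1 at V (8>2); P2 at V (8>3); P3 at V (8>6); P4 at W (7>0).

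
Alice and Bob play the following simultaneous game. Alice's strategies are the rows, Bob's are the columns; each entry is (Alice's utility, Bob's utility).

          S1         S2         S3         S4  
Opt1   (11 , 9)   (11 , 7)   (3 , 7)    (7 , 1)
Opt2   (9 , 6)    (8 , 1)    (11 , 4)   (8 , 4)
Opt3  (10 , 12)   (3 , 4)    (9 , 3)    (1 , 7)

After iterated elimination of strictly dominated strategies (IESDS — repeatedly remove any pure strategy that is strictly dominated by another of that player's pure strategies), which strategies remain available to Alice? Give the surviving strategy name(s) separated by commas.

Opt1

Bob's strategy S2 is strictly dominated by S1 (Opt1: 9>7, Opt2: 6>1, Opt3: 12>4) and is removed.
For Bob, S1 strictly dominates S3 on the remaining rows (Opt1: 9>7, Opt2: 6>4, Opt3: 12>3); eliminate S3.
For Alice, Opt1 strictly dominates Opt3 on the remaining columns (S1: 11>10, S4: 7>1); eliminate Opt3.
Bob's strategy S4 is strictly dominated by S1 (Opt1: 9>1, Opt2: 6>4) and is removed.
For Alice, Opt1 strictly dominates Opt2 on the remaining columns (S1: 11>9); eliminate Opt2.
Among the remaining strategies, none is strictly dominated by another pure strategy of the same player, so the elimination stops.
Surviving strategies — Alice: {Opt1}; Bob: {S1}.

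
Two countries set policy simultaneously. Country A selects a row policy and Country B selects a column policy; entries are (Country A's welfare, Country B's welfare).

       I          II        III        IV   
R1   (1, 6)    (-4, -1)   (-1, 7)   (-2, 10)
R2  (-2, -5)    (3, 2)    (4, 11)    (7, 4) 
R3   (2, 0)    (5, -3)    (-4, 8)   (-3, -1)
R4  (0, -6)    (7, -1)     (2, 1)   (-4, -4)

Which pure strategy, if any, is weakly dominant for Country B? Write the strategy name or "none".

none

I fails to dominate II at R2 (-5<2).
II fails to dominate I at R1 (-1<6).
III fails to dominate IV at R1 (7<10).
IV fails to dominate I at R3 (-1<0).
No single strategy dominates all the others.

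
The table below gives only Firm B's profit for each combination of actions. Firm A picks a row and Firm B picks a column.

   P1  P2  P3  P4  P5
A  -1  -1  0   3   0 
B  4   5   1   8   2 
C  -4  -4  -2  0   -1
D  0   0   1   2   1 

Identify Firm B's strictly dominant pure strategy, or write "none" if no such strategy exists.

P4

P4 vs P1: A: 3>-1, B: 8>4, C: 0>-4, D: 2>0.
P4 vs P2: A: 3>-1, B: 8>5, C: 0>-4, D: 2>0.
P4 vs P3: A: 3>0, B: 8>1, C: 0>-2, D: 2>1.
P4 vs P5: A: 3>0, B: 8>2, C: 0>-1, D: 2>1.
P4 strictly beats every other strategy against every opponent action, so it is strictly dominant.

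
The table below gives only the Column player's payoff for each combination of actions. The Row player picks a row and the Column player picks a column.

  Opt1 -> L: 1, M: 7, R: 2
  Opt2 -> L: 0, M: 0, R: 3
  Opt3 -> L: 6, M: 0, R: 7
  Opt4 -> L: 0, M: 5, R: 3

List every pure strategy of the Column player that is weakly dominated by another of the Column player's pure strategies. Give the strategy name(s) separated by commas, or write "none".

L

L: dominated, since R does at least as well everywhere (Opt1: 2>1, Opt2: 3>0, Opt3: 7>6, Opt4: 3>0).
M is not dominated — it holds its own against L at Opt1 (7>1); R at Opt1 (7>2).
Nothing dominates R: L at Opt1 (2>1); M at Opt2 (3>0).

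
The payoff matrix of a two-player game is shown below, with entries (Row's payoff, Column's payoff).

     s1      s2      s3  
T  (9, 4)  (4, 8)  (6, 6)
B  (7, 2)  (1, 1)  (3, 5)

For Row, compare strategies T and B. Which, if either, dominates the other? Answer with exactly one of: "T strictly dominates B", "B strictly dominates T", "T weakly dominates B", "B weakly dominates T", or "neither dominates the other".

T's payoffs vs B's, by Column's action — s1: 9>7, s2: 4>1, s3: 6>3.
T gives a strictly higher payoff against every action of Column, so T strictly dominates B.

T strictly dominates B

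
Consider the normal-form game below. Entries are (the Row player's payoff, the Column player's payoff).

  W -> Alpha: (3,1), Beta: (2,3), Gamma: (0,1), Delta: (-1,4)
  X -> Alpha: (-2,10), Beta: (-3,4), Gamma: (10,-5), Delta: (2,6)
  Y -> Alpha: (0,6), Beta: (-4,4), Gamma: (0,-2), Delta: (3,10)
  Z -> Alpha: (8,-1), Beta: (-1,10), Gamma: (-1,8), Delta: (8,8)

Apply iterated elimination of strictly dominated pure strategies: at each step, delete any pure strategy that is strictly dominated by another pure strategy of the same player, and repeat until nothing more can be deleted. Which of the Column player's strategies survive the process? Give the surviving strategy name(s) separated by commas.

The Column player's strategy Gamma is strictly dominated by Beta (W: 3>1, X: 4>-5, Y: 4>-2, Z: 10>8) and is removed.
Row X is eliminated: Z beats it against every remaining column (Alpha: 8>-2, Beta: -1>-3, Delta: 8>2).
Row Y is eliminated: Z beats it against every remaining column (Alpha: 8>0, Beta: -1>-4, Delta: 8>3).
The Column player's strategy Alpha is strictly dominated by Beta (W: 3>1, Z: 10>-1) and is removed.
Among the remaining strategies, none is strictly dominated by another pure strategy of the same player, so the elimination stops.
Surviving strategies — the Row player: {W, Z}; the Column player: {Beta, Delta}.

Beta, Delta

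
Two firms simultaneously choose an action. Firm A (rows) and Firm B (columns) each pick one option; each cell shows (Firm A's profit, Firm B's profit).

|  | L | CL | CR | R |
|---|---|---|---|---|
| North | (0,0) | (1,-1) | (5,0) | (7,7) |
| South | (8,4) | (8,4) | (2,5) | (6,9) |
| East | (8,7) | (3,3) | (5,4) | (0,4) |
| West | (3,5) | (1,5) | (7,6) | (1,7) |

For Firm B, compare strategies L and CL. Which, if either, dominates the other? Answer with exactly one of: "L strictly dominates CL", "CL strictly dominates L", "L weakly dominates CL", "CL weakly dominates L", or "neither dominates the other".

L weakly dominates CL

Compare L to CL across each choice by Firm A: North: 0>-1, South: 4=4, East: 7>3, West: 5=5.
L is at least as good everywhere and strictly better somewhere (tied only at South, West), so L weakly but not strictly dominates CL.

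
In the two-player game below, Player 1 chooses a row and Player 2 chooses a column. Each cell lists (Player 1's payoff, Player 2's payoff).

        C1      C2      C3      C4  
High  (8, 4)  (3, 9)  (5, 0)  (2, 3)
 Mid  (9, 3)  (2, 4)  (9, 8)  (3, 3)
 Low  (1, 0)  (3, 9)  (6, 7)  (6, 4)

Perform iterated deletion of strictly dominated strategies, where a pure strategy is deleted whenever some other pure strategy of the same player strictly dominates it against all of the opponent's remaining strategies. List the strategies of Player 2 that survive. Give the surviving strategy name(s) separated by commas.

C2, C3

For Player 2, C2 strictly dominates C1 on the remaining rows (High: 9>4, Mid: 4>3, Low: 9>0); eliminate C1.
Player 2's strategy C4 is strictly dominated by C2 (High: 9>3, Mid: 4>3, Low: 9>4) and is removed.
Among the remaining strategies, none is strictly dominated by another pure strategy of the same player, so the elimination stops.
Surviving strategies — Player 1: {High, Mid, Low}; Player 2: {C2, C3}.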